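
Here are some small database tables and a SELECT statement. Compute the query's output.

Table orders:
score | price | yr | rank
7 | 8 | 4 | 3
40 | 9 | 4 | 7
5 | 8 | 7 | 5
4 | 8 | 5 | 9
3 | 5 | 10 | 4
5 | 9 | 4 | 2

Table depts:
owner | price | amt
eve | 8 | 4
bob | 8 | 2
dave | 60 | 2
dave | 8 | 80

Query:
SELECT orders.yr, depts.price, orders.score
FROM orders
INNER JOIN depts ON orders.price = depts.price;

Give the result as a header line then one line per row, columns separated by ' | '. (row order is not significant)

After JOIN depts (9 rows):
orders.score | orders.price | orders.yr | orders.rank | depts.owner | depts.price | depts.amt
7 | 8 | 4 | 3 | eve | 8 | 4
7 | 8 | 4 | 3 | bob | 8 | 2
7 | 8 | 4 | 3 | dave | 8 | 80
5 | 8 | 7 | 5 | eve | 8 | 4
5 | 8 | 7 | 5 | bob | 8 | 2
5 | 8 | 7 | 5 | dave | 8 | 80
4 | 8 | 5 | 9 | eve | 8 | 4
4 | 8 | 5 | 9 | bob | 8 | 2
4 | 8 | 5 | 9 | dave | 8 | 80
After SELECT (9 rows):
orders.yr | depts.price | orders.score
4 | 8 | 7
4 | 8 | 7
4 | 8 | 7
7 | 8 | 5
7 | 8 | 5
7 | 8 | 5
5 | 8 | 4
5 | 8 | 4
5 | 8 | 4

== RESULT ==
orders.yr | depts.price | orders.score
4 | 8 | 7
4 | 8 | 7
4 | 8 | 7
7 | 8 | 5
7 | 8 | 5
7 | 8 | 5
5 | 8 | 4
5 | 8 | 4
5 | 8 | 4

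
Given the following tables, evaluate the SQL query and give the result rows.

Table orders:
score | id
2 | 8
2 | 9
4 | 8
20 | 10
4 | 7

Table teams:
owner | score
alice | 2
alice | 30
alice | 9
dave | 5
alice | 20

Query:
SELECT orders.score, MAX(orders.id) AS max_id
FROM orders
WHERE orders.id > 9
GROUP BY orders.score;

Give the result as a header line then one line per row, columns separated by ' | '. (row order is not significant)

== RESULT ==
orders.score | max_id
20 | 10

Derivation:
After WHERE (1 rows):
orders.score | orders.id
20 | 10
After GROUP BY (1 rows):
orders.score | max_id
20 | 10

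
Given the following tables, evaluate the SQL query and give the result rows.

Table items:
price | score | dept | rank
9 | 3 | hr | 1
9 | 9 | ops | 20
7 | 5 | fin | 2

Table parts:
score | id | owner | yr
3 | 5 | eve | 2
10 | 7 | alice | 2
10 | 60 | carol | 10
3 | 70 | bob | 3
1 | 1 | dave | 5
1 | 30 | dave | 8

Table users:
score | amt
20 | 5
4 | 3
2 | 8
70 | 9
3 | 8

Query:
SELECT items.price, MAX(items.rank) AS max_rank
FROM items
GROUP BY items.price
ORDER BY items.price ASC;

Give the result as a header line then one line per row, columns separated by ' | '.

== RESULT ==
items.price | max_rank
7 | 2
9 | 20

Derivation:
After GROUP BY (2 rows):
items.price | max_rank
9 | 20
7 | 2
After ORDER BY (2 rows):
items.price | max_rank
7 | 2
9 | 20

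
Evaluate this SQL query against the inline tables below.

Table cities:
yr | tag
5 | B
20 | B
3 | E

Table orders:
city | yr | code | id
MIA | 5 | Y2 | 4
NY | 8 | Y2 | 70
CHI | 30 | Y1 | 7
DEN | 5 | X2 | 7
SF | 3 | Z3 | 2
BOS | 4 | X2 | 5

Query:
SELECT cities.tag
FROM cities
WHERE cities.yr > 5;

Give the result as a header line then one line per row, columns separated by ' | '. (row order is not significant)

== RESULT ==
cities.tag
B

Derivation:
After WHERE (1 rows):
cities.yr | cities.tag
20 | B
After SELECT (1 rows):
cities.tag
B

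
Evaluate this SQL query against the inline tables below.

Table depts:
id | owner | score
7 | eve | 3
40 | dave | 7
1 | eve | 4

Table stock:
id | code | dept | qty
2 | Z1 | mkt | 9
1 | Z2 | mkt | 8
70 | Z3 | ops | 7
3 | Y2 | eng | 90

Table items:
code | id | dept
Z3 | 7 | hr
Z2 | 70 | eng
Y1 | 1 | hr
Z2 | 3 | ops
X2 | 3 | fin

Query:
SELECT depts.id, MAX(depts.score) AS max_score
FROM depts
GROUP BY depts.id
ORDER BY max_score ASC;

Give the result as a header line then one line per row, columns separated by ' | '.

After GROUP BY (3 rows):
depts.id | max_score
7 | 3
40 | 7
1 | 4
After ORDER BY (3 rows):
depts.id | max_score
7 | 3
1 | 4
40 | 7

== RESULT ==
depts.id | max_score
7 | 3
1 | 4
40 | 7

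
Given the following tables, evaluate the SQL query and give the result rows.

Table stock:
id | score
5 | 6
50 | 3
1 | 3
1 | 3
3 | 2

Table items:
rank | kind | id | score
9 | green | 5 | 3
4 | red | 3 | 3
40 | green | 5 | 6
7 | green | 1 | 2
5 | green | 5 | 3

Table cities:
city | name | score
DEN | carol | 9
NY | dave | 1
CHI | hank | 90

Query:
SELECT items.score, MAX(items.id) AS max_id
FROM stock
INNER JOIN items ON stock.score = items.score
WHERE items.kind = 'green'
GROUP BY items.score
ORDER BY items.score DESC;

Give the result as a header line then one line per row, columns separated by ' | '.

== RESULT ==
items.score | max_id
6 | 5
3 | 5
2 | 1

Derivation:
After JOIN items (11 rows):
stock.id | stock.score | items.rank | items.kind | items.id | items.score
5 | 6 | 40 | green | 5 | 6
50 | 3 | 9 | green | 5 | 3
50 | 3 | 4 | red | 3 | 3
50 | 3 | 5 | green | 5 | 3
1 | 3 | 9 | green | 5 | 3
1 | 3 | 4 | red | 3 | 3
1 | 3 | 5 | green | 5 | 3
1 | 3 | 9 | green | 5 | 3
1 | 3 | 4 | red | 3 | 3
1 | 3 | 5 | green | 5 | 3
3 | 2 | 7 | green | 1 | 2
After WHERE (8 rows):
stock.id | stock.score | items.rank | items.kind | items.id | items.score
5 | 6 | 40 | green | 5 | 6
50 | 3 | 9 | green | 5 | 3
50 | 3 | 5 | green | 5 | 3
1 | 3 | 9 | green | 5 | 3
1 | 3 | 5 | green | 5 | 3
1 | 3 | 9 | green | 5 | 3
1 | 3 | 5 | green | 5 | 3
3 | 2 | 7 | green | 1 | 2
After GROUP BY (3 rows):
items.score | max_id
6 | 5
3 | 5
2 | 1
After ORDER BY (3 rows):
items.score | max_id
6 | 5
3 | 5
2 | 1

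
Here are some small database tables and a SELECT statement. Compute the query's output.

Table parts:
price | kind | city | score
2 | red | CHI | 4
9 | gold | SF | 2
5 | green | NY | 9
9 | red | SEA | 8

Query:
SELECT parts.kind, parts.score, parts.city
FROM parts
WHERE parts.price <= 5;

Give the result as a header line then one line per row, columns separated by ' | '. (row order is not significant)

After WHERE (2 rows):
parts.price | parts.kind | parts.city | parts.score
2 | red | CHI | 4
5 | green | NY | 9
After SELECT (2 rows):
parts.kind | parts.score | parts.city
red | 4 | CHI
green | 9 | NY

== RESULT ==
parts.kind | parts.score | parts.city
red | 4 | CHI
green | 9 | NY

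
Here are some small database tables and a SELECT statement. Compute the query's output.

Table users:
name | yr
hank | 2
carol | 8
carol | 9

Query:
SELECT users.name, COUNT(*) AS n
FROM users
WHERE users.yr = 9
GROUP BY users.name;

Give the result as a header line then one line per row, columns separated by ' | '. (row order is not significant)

== RESULT ==
users.name | n
carol | 1

Derivation:
After WHERE (1 rows):
users.name | users.yr
carol | 9
After GROUP BY (1 rows):
users.name | n
carol | 1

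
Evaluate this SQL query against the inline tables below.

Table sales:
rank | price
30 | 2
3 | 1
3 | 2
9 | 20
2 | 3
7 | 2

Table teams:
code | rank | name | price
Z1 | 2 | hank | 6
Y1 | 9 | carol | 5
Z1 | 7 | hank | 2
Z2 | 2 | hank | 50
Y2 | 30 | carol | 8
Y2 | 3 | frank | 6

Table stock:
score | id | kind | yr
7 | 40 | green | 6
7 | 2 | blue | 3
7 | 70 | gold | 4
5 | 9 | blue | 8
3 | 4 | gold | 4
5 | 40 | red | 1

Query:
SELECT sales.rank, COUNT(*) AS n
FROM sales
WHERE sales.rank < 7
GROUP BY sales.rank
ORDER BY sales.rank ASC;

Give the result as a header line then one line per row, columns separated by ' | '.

After WHERE (3 rows):
sales.rank | sales.price
3 | 1
3 | 2
2 | 3
After GROUP BY (2 rows):
sales.rank | n
3 | 2
2 | 1
After ORDER BY (2 rows):
sales.rank | n
2 | 1
3 | 2

== RESULT ==
sales.rank | n
2 | 1
3 | 2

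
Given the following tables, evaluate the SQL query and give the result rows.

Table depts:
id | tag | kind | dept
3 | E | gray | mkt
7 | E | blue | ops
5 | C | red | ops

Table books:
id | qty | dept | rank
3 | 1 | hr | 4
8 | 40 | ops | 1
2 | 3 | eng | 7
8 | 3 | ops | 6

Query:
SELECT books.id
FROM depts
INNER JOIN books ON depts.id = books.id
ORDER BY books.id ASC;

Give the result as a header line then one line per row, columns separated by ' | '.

After JOIN books (1 rows):
depts.id | depts.tag | depts.kind | depts.dept | books.id | books.qty | books.dept | books.rank
3 | E | gray | mkt | 3 | 1 | hr | 4
After SELECT (1 rows):
books.id
3
After ORDER BY (1 rows):
books.id
3

== RESULT ==
books.id
3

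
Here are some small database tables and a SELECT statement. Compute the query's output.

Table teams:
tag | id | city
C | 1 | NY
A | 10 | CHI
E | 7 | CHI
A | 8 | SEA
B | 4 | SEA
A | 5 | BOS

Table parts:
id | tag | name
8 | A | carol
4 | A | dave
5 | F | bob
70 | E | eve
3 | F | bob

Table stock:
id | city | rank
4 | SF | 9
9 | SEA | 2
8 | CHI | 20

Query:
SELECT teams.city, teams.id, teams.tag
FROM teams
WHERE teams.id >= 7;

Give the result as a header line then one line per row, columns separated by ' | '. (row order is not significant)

== RESULT ==
teams.city | teams.id | teams.tag
CHI | 10 | A
CHI | 7 | E
SEA | 8 | A

Derivation:
After WHERE (3 rows):
teams.tag | teams.id | teams.city
A | 10 | CHI
E | 7 | CHI
A | 8 | SEA
After SELECT (3 rows):
teams.city | teams.id | teams.tag
CHI | 10 | A
CHI | 7 | E
SEA | 8 | A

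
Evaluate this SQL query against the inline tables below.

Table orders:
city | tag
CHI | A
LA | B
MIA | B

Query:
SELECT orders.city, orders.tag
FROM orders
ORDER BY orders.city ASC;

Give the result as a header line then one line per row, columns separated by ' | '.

== RESULT ==
orders.city | orders.tag
CHI | A
LA | B
MIA | B

Derivation:
After SELECT (3 rows):
orders.city | orders.tag
CHI | A
LA | B
MIA | B
After ORDER BY (3 rows):
orders.city | orders.tag
CHI | A
LA | B
MIA | B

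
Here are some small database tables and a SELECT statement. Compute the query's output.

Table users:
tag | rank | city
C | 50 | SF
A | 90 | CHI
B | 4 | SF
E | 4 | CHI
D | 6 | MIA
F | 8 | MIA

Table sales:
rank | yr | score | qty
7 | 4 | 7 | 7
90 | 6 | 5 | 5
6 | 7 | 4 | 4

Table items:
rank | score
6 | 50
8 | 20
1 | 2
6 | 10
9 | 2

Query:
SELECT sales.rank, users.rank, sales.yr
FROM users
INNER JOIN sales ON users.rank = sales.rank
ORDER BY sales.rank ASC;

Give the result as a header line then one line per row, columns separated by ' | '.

After JOIN sales (2 rows):
users.tag | users.rank | users.city | sales.rank | sales.yr | sales.score | sales.qty
A | 90 | CHI | 90 | 6 | 5 | 5
D | 6 | MIA | 6 | 7 | 4 | 4
After SELECT (2 rows):
sales.rank | users.rank | sales.yr
90 | 90 | 6
6 | 6 | 7
After ORDER BY (2 rows):
sales.rank | users.rank | sales.yr
6 | 6 | 7
90 | 90 | 6

== RESULT ==
sales.rank | users.rank | sales.yr
6 | 6 | 7
90 | 90 | 6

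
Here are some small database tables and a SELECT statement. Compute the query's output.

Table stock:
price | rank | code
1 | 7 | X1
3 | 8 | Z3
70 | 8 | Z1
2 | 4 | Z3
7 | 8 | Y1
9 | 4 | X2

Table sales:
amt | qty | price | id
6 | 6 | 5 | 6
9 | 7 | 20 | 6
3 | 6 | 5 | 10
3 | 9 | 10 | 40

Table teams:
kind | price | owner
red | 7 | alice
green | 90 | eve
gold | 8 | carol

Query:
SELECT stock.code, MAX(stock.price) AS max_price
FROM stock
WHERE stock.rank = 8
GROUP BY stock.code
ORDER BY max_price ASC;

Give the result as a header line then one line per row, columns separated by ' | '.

After WHERE (3 rows):
stock.price | stock.rank | stock.code
3 | 8 | Z3
70 | 8 | Z1
7 | 8 | Y1
After GROUP BY (3 rows):
stock.code | max_price
Z3 | 3
Z1 | 70
Y1 | 7
After ORDER BY (3 rows):
stock.code | max_price
Z3 | 3
Y1 | 7
Z1 | 70

== RESULT ==
stock.code | max_price
Z3 | 3
Y1 | 7
Z1 | 70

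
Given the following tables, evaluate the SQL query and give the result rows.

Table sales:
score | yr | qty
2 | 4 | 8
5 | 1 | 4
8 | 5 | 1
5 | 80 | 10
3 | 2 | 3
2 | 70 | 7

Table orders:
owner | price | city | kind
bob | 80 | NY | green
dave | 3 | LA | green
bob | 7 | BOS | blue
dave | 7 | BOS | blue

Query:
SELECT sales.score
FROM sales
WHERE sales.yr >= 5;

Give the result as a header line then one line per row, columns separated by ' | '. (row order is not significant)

After WHERE (3 rows):
sales.score | sales.yr | sales.qty
8 | 5 | 1
5 | 80 | 10
2 | 70 | 7
After SELECT (3 rows):
sales.score
8
5
2

== RESULT ==
sales.score
8
5
2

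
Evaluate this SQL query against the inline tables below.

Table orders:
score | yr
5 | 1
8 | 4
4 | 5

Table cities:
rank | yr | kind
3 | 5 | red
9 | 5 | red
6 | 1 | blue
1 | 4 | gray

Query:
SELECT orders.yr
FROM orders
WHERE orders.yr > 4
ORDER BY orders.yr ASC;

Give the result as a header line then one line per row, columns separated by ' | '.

== RESULT ==
orders.yr
5

Derivation:
After WHERE (1 rows):
orders.score | orders.yr
4 | 5
After SELECT (1 rows):
orders.yr
5
After ORDER BY (1 rows):
orders.yr
5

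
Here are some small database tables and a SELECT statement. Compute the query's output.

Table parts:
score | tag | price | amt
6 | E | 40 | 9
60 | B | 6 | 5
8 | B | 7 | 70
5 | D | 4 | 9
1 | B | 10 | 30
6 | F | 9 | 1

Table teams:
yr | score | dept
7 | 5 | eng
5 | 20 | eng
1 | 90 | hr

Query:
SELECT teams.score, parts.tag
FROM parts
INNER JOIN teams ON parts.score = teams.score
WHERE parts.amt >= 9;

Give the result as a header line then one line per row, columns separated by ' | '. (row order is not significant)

== RESULT ==
teams.score | parts.tag
5 | D

Derivation:
After JOIN teams (1 rows):
parts.score | parts.tag | parts.price | parts.amt | teams.yr | teams.score | teams.dept
5 | D | 4 | 9 | 7 | 5 | eng
After WHERE (1 rows):
parts.score | parts.tag | parts.price | parts.amt | teams.yr | teams.score | teams.dept
5 | D | 4 | 9 | 7 | 5 | eng
After SELECT (1 rows):
teams.score | parts.tag
5 | D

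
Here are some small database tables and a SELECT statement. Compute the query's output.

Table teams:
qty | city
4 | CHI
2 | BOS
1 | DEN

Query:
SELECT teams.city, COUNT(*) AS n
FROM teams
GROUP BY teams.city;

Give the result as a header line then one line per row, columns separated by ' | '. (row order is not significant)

After GROUP BY (3 rows):
teams.city | n
CHI | 1
BOS | 1
DEN | 1

== RESULT ==
teams.city | n
CHI | 1
BOS | 1
DEN | 1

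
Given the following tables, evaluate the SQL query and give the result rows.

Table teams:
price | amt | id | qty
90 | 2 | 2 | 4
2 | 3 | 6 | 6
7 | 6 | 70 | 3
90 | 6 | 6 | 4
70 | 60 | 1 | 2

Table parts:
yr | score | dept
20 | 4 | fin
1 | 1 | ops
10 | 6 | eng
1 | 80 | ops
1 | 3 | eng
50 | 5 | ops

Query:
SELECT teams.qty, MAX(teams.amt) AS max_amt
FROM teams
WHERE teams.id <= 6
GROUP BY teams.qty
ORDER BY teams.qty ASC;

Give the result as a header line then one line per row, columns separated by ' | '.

After WHERE (4 rows):
teams.price | teams.amt | teams.id | teams.qty
90 | 2 | 2 | 4
2 | 3 | 6 | 6
90 | 6 | 6 | 4
70 | 60 | 1 | 2
After GROUP BY (3 rows):
teams.qty | max_amt
4 | 6
6 | 3
2 | 60
After ORDER BY (3 rows):
teams.qty | max_amt
2 | 60
4 | 6
6 | 3

== RESULT ==
teams.qty | max_amt
2 | 60
4 | 6
6 | 3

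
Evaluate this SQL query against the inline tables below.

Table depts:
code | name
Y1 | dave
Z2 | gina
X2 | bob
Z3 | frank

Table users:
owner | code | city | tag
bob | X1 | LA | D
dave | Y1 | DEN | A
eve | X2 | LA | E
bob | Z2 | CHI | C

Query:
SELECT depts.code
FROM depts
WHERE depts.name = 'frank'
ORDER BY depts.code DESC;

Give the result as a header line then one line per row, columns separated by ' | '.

== RESULT ==
depts.code
Z3

Derivation:
After WHERE (1 rows):
depts.code | depts.name
Z3 | frank
After SELECT (1 rows):
depts.code
Z3
After ORDER BY (1 rows):
depts.code
Z3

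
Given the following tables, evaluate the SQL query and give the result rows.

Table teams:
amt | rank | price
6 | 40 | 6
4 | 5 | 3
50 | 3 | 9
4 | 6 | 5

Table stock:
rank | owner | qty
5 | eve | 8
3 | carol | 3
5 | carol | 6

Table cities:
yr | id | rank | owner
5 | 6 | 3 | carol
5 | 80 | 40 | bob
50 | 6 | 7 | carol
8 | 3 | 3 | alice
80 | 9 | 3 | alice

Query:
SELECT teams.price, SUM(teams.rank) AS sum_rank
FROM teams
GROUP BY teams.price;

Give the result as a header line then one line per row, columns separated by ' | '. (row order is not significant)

After GROUP BY (4 rows):
teams.price | sum_rank
6 | 40
3 | 5
9 | 3
5 | 6

== RESULT ==
teams.price | sum_rank
6 | 40
3 | 5
9 | 3
5 | 6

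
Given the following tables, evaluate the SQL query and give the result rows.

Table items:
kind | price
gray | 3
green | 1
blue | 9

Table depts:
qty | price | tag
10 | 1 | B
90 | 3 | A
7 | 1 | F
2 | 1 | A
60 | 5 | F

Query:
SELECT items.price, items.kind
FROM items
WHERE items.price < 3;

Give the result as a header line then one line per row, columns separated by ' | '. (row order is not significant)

== RESULT ==
items.price | items.kind
1 | green

Derivation:
After WHERE (1 rows):
items.kind | items.price
green | 1
After SELECT (1 rows):
items.price | items.kind
1 | green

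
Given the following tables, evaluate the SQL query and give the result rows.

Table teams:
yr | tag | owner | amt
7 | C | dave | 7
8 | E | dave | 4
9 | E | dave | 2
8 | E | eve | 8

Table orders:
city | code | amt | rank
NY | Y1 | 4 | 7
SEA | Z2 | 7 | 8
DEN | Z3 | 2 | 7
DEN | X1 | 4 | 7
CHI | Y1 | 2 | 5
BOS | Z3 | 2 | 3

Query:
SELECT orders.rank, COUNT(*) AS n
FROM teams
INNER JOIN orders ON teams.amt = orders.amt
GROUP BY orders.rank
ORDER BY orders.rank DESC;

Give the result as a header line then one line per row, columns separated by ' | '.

== RESULT ==
orders.rank | n
8 | 1
7 | 3
5 | 1
3 | 1

Derivation:
After JOIN orders (6 rows):
teams.yr | teams.tag | teams.owner | teams.amt | orders.city | orders.code | orders.amt | orders.rank
7 | C | dave | 7 | SEA | Z2 | 7 | 8
8 | E | dave | 4 | NY | Y1 | 4 | 7
8 | E | dave | 4 | DEN | X1 | 4 | 7
9 | E | dave | 2 | DEN | Z3 | 2 | 7
9 | E | dave | 2 | CHI | Y1 | 2 | 5
9 | E | dave | 2 | BOS | Z3 | 2 | 3
After GROUP BY (4 rows):
orders.rank | n
8 | 1
7 | 3
5 | 1
3 | 1
After ORDER BY (4 rows):
orders.rank | n
8 | 1
7 | 3
5 | 1
3 | 1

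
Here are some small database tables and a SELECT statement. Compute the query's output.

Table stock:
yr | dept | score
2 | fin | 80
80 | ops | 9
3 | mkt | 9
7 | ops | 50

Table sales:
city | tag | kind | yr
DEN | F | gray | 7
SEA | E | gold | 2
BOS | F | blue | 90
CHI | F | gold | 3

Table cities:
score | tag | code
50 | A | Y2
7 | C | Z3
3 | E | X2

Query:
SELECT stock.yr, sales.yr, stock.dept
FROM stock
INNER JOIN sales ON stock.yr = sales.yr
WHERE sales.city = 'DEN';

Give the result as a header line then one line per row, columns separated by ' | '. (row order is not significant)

After JOIN sales (3 rows):
stock.yr | stock.dept | stock.score | sales.city | sales.tag | sales.kind | sales.yr
2 | fin | 80 | SEA | E | gold | 2
3 | mkt | 9 | CHI | F | gold | 3
7 | ops | 50 | DEN | F | gray | 7
After WHERE (1 rows):
stock.yr | stock.dept | stock.score | sales.city | sales.tag | sales.kind | sales.yr
7 | ops | 50 | DEN | F | gray | 7
After SELECT (1 rows):
stock.yr | sales.yr | stock.dept
7 | 7 | ops

== RESULT ==
stock.yr | sales.yr | stock.dept
7 | 7 | ops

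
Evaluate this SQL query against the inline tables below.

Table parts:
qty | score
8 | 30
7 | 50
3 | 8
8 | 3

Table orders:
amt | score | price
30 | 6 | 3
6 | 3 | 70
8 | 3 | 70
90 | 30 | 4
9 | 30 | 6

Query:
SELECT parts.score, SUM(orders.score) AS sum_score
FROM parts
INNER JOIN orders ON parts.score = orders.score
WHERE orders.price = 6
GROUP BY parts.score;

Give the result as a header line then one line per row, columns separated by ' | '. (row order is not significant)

After JOIN orders (4 rows):
parts.qty | parts.score | orders.amt | orders.score | orders.price
8 | 30 | 90 | 30 | 4
8 | 30 | 9 | 30 | 6
8 | 3 | 6 | 3 | 70
8 | 3 | 8 | 3 | 70
After WHERE (1 rows):
parts.qty | parts.score | orders.amt | orders.score | orders.price
8 | 30 | 9 | 30 | 6
After GROUP BY (1 rows):
parts.score | sum_score
30 | 30

== RESULT ==
parts.score | sum_score
30 | 30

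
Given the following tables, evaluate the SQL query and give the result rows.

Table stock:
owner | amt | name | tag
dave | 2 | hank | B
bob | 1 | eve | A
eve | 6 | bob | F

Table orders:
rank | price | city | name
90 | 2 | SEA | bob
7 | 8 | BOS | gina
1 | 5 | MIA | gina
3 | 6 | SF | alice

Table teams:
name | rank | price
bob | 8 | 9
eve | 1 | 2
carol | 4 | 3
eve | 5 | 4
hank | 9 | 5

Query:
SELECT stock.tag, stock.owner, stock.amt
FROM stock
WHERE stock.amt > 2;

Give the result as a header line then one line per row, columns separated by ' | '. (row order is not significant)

After WHERE (1 rows):
stock.owner | stock.amt | stock.name | stock.tag
eve | 6 | bob | F
After SELECT (1 rows):
stock.tag | stock.owner | stock.amt
F | eve | 6

== RESULT ==
stock.tag | stock.owner | stock.amt
F | eve | 6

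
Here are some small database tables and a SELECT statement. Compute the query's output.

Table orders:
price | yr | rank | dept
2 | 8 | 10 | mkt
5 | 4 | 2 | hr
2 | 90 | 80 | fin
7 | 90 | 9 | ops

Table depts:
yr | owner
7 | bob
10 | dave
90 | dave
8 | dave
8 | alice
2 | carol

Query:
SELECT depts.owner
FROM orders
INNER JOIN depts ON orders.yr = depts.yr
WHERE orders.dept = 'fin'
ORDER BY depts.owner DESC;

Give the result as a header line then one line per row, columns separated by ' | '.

After JOIN depts (4 rows):
orders.price | orders.yr | orders.rank | orders.dept | depts.yr | depts.owner
2 | 8 | 10 | mkt | 8 | dave
2 | 8 | 10 | mkt | 8 | alice
2 | 90 | 80 | fin | 90 | dave
7 | 90 | 9 | ops | 90 | dave
After WHERE (1 rows):
orders.price | orders.yr | orders.rank | orders.dept | depts.yr | depts.owner
2 | 90 | 80 | fin | 90 | dave
After SELECT (1 rows):
depts.owner
dave
After ORDER BY (1 rows):
depts.owner
dave

== RESULT ==
depts.owner
dave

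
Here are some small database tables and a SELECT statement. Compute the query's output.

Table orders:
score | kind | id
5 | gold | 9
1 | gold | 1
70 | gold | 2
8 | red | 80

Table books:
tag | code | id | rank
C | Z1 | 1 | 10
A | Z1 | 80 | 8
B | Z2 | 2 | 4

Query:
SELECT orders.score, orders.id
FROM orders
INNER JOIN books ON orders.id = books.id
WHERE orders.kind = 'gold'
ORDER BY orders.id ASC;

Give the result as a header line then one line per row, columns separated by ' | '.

== RESULT ==
orders.score | orders.id
1 | 1
70 | 2

Derivation:
After JOIN books (3 rows):
orders.score | orders.kind | orders.id | books.tag | books.code | books.id | books.rank
1 | gold | 1 | C | Z1 | 1 | 10
70 | gold | 2 | B | Z2 | 2 | 4
8 | red | 80 | A | Z1 | 80 | 8
After WHERE (2 rows):
orders.score | orders.kind | orders.id | books.tag | books.code | books.id | books.rank
1 | gold | 1 | C | Z1 | 1 | 10
70 | gold | 2 | B | Z2 | 2 | 4
After SELECT (2 rows):
orders.score | orders.id
1 | 1
70 | 2
After ORDER BY (2 rows):
orders.score | orders.id
1 | 1
70 | 2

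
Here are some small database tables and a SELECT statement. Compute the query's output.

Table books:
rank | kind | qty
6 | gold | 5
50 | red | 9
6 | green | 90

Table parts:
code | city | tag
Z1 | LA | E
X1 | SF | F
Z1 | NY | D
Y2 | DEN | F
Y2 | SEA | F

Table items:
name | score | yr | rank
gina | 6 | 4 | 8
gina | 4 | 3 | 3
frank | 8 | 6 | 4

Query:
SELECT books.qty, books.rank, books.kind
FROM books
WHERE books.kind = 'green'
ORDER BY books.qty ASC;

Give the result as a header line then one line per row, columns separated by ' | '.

== RESULT ==
books.qty | books.rank | books.kind
90 | 6 | green

Derivation:
After WHERE (1 rows):
books.rank | books.kind | books.qty
6 | green | 90
After SELECT (1 rows):
books.qty | books.rank | books.kind
90 | 6 | green
After ORDER BY (1 rows):
books.qty | books.rank | books.kind
90 | 6 | green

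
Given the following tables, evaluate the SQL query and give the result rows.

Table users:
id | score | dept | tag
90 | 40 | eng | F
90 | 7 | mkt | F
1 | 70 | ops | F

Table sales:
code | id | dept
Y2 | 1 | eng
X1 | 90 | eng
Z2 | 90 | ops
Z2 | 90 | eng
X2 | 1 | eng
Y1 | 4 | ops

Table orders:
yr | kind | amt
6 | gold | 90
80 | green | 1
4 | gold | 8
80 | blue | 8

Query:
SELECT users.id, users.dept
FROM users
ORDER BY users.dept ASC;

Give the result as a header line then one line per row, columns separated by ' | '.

After SELECT (3 rows):
users.id | users.dept
90 | eng
90 | mkt
1 | ops
After ORDER BY (3 rows):
users.id | users.dept
90 | eng
90 | mkt
1 | ops

== RESULT ==
users.id | users.dept
90 | eng
90 | mkt
1 | ops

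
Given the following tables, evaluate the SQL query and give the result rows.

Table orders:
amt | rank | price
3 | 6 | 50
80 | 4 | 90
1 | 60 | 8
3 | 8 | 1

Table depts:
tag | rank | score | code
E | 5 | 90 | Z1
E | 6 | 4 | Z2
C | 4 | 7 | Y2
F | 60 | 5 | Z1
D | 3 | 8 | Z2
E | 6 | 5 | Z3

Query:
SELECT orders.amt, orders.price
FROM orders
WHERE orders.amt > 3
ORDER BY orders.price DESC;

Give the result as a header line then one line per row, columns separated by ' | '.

After WHERE (1 rows):
orders.amt | orders.rank | orders.price
80 | 4 | 90
After SELECT (1 rows):
orders.amt | orders.price
80 | 90
After ORDER BY (1 rows):
orders.amt | orders.price
80 | 90

== RESULT ==
orders.amt | orders.price
80 | 90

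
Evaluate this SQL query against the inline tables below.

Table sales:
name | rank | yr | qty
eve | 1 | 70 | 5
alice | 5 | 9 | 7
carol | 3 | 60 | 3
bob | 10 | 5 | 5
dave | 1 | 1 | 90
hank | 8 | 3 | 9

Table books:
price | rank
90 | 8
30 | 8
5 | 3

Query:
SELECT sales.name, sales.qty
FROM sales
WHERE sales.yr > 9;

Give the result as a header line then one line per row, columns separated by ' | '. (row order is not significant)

After WHERE (2 rows):
sales.name | sales.rank | sales.yr | sales.qty
eve | 1 | 70 | 5
carol | 3 | 60 | 3
After SELECT (2 rows):
sales.name | sales.qty
eve | 5
carol | 3

== RESULT ==
sales.name | sales.qty
eve | 5
carol | 3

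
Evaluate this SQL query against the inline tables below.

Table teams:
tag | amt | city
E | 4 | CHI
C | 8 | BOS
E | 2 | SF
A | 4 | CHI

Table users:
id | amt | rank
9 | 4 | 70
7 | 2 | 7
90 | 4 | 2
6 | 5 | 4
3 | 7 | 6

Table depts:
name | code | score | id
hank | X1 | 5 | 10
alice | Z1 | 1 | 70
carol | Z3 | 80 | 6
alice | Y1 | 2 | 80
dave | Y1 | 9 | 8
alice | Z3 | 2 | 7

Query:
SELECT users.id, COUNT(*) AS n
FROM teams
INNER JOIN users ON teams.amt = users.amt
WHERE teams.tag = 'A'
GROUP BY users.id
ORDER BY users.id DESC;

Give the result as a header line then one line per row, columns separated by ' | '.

After JOIN users (5 rows):
teams.tag | teams.amt | teams.city | users.id | users.amt | users.rank
E | 4 | CHI | 9 | 4 | 70
E | 4 | CHI | 90 | 4 | 2
E | 2 | SF | 7 | 2 | 7
A | 4 | CHI | 9 | 4 | 70
A | 4 | CHI | 90 | 4 | 2
After WHERE (2 rows):
teams.tag | teams.amt | teams.city | users.id | users.amt | users.rank
A | 4 | CHI | 9 | 4 | 70
A | 4 | CHI | 90 | 4 | 2
After GROUP BY (2 rows):
users.id | n
9 | 1
90 | 1
After ORDER BY (2 rows):
users.id | n
90 | 1
9 | 1

== RESULT ==
users.id | n
90 | 1
9 | 1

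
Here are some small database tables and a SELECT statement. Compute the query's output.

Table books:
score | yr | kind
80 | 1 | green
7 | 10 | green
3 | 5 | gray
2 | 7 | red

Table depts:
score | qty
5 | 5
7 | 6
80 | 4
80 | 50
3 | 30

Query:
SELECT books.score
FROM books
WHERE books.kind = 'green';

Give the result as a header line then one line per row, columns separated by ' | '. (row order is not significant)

== RESULT ==
books.score
80
7

Derivation:
After WHERE (2 rows):
books.score | books.yr | books.kind
80 | 1 | green
7 | 10 | green
After SELECT (2 rows):
books.score
80
7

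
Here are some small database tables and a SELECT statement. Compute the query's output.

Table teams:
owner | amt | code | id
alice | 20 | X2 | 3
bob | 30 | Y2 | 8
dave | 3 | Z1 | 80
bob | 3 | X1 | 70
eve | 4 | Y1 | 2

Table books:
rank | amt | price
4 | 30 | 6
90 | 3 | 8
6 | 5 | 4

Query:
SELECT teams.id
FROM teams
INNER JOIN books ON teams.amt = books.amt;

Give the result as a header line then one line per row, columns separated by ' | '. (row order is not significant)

After JOIN books (3 rows):
teams.owner | teams.amt | teams.code | teams.id | books.rank | books.amt | books.price
bob | 30 | Y2 | 8 | 4 | 30 | 6
dave | 3 | Z1 | 80 | 90 | 3 | 8
bob | 3 | X1 | 70 | 90 | 3 | 8
After SELECT (3 rows):
teams.id
8
80
70

== RESULT ==
teams.id
8
80
70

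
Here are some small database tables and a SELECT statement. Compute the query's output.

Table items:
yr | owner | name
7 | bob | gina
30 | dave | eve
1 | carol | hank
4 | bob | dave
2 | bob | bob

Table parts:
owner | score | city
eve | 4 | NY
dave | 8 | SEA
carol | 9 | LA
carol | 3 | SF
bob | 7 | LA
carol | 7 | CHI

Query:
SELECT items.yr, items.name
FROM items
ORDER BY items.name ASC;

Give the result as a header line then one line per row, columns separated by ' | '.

== RESULT ==
items.yr | items.name
2 | bob
4 | dave
30 | eve
7 | gina
1 | hank

Derivation:
After SELECT (5 rows):
items.yr | items.name
7 | gina
30 | eve
1 | hank
4 | dave
2 | bob
After ORDER BY (5 rows):
items.yr | items.name
2 | bob
4 | dave
30 | eve
7 | gina
1 | hank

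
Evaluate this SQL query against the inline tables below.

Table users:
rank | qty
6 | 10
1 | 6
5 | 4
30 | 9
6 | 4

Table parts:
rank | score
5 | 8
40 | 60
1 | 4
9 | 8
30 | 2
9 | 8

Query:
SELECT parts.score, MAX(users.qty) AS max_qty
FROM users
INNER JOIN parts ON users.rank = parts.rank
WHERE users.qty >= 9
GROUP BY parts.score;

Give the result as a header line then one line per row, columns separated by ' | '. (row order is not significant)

== RESULT ==
parts.score | max_qty
2 | 9

Derivation:
After JOIN parts (3 rows):
users.rank | users.qty | parts.rank | parts.score
1 | 6 | 1 | 4
5 | 4 | 5 | 8
30 | 9 | 30 | 2
After WHERE (1 rows):
users.rank | users.qty | parts.rank | parts.score
30 | 9 | 30 | 2
After GROUP BY (1 rows):
parts.score | max_qty
2 | 9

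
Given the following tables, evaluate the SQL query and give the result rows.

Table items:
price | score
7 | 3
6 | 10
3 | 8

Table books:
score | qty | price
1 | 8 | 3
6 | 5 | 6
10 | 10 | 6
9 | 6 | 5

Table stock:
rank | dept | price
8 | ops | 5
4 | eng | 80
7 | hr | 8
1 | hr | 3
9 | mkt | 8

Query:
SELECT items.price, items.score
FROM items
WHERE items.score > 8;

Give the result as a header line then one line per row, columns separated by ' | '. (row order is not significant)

== RESULT ==
items.price | items.score
6 | 10

Derivation:
After WHERE (1 rows):
items.price | items.score
6 | 10
After SELECT (1 rows):
items.price | items.score
6 | 10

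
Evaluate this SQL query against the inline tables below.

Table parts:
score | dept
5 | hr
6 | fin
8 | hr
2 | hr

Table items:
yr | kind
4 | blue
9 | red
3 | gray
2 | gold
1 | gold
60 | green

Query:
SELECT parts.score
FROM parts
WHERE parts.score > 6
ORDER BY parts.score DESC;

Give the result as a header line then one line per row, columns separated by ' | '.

== RESULT ==
parts.score
8

Derivation:
After WHERE (1 rows):
parts.score | parts.dept
8 | hr
After SELECT (1 rows):
parts.score
8
After ORDER BY (1 rows):
parts.score
8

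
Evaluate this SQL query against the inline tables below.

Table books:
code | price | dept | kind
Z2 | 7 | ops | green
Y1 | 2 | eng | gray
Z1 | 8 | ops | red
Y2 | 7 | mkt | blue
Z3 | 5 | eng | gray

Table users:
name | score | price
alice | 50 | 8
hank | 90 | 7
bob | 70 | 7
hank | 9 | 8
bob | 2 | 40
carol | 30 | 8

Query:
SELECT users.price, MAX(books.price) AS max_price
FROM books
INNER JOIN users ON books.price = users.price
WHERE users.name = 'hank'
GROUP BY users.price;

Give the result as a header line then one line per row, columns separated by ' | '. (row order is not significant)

After JOIN users (7 rows):
books.code | books.price | books.dept | books.kind | users.name | users.score | users.price
Z2 | 7 | ops | green | hank | 90 | 7
Z2 | 7 | ops | green | bob | 70 | 7
Z1 | 8 | ops | red | alice | 50 | 8
Z1 | 8 | ops | red | hank | 9 | 8
Z1 | 8 | ops | red | carol | 30 | 8
Y2 | 7 | mkt | blue | hank | 90 | 7
Y2 | 7 | mkt | blue | bob | 70 | 7
After WHERE (3 rows):
books.code | books.price | books.dept | books.kind | users.name | users.score | users.price
Z2 | 7 | ops | green | hank | 90 | 7
Z1 | 8 | ops | red | hank | 9 | 8
Y2 | 7 | mkt | blue | hank | 90 | 7
After GROUP BY (2 rows):
users.price | max_price
7 | 7
8 | 8

== RESULT ==
users.price | max_price
7 | 7
8 | 8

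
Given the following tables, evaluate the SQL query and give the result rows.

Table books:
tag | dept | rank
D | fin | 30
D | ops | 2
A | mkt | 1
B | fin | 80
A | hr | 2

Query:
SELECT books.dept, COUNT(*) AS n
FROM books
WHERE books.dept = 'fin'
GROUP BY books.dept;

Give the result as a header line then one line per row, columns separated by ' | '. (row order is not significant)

== RESULT ==
books.dept | n
fin | 2

Derivation:
After WHERE (2 rows):
books.tag | books.dept | books.rank
D | fin | 30
B | fin | 80
After GROUP BY (1 rows):
books.dept | n
fin | 2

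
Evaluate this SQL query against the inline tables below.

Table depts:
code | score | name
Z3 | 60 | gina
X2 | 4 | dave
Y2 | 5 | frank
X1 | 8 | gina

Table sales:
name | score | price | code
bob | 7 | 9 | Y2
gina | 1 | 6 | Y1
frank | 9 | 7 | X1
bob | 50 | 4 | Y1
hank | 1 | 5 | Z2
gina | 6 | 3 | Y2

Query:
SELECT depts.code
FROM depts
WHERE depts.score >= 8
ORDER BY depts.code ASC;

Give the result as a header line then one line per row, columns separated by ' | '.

After WHERE (2 rows):
depts.code | depts.score | depts.name
Z3 | 60 | gina
X1 | 8 | gina
After SELECT (2 rows):
depts.code
Z3
X1
After ORDER BY (2 rows):
depts.code
X1
Z3

== RESULT ==
depts.code
X1
Z3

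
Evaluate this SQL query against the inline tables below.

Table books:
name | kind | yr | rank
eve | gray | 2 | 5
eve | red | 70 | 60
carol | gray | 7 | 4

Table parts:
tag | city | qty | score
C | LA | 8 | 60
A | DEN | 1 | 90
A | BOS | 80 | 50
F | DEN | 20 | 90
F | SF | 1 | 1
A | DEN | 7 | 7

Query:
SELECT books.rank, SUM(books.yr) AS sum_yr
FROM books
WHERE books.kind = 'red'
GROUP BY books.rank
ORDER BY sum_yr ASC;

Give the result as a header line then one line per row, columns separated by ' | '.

== RESULT ==
books.rank | sum_yr
60 | 70

Derivation:
After WHERE (1 rows):
books.name | books.kind | books.yr | books.rank
eve | red | 70 | 60
After GROUP BY (1 rows):
books.rank | sum_yr
60 | 70
After ORDER BY (1 rows):
books.rank | sum_yr
60 | 70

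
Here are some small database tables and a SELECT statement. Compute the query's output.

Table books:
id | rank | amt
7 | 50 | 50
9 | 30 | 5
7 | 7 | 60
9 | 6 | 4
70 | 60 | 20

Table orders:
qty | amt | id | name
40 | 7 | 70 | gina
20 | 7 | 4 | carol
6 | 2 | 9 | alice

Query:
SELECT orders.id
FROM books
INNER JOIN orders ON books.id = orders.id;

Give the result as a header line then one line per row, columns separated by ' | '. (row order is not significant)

== RESULT ==
orders.id
9
9
70

Derivation:
After JOIN orders (3 rows):
books.id | books.rank | books.amt | orders.qty | orders.amt | orders.id | orders.name
9 | 30 | 5 | 6 | 2 | 9 | alice
9 | 6 | 4 | 6 | 2 | 9 | alice
70 | 60 | 20 | 40 | 7 | 70 | gina
After SELECT (3 rows):
orders.id
9
9
70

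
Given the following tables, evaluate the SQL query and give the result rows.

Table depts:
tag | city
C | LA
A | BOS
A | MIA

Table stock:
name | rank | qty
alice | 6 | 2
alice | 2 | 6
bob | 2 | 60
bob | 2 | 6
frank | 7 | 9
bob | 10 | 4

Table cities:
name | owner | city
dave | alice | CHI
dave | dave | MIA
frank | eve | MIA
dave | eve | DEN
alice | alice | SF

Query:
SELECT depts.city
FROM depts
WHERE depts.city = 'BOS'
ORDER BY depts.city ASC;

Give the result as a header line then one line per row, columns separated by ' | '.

== RESULT ==
depts.city
BOS

Derivation:
After WHERE (1 rows):
depts.tag | depts.city
A | BOS
After SELECT (1 rows):
depts.city
BOS
After ORDER BY (1 rows):
depts.city
BOS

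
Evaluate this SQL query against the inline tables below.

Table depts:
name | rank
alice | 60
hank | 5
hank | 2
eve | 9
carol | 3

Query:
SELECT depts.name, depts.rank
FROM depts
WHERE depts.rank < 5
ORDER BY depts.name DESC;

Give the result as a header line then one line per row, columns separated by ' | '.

After WHERE (2 rows):
depts.name | depts.rank
hank | 2
carol | 3
After SELECT (2 rows):
depts.name | depts.rank
hank | 2
carol | 3
After ORDER BY (2 rows):
depts.name | depts.rank
hank | 2
carol | 3

== RESULT ==
depts.name | depts.rank
hank | 2
carol | 3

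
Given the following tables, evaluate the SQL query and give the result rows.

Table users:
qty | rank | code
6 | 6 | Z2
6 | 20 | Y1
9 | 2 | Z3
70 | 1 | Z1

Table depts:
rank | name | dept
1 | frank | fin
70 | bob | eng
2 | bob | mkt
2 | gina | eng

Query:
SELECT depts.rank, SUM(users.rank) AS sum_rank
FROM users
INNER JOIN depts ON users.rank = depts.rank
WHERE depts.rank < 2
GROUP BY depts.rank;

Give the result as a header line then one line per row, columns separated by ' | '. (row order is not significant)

== RESULT ==
depts.rank | sum_rank
1 | 1

Derivation:
After JOIN depts (3 rows):
users.qty | users.rank | users.code | depts.rank | depts.name | depts.dept
9 | 2 | Z3 | 2 | bob | mkt
9 | 2 | Z3 | 2 | gina | eng
70 | 1 | Z1 | 1 | frank | fin
After WHERE (1 rows):
users.qty | users.rank | users.code | depts.rank | depts.name | depts.dept
70 | 1 | Z1 | 1 | frank | fin
After GROUP BY (1 rows):
depts.rank | sum_rank
1 | 1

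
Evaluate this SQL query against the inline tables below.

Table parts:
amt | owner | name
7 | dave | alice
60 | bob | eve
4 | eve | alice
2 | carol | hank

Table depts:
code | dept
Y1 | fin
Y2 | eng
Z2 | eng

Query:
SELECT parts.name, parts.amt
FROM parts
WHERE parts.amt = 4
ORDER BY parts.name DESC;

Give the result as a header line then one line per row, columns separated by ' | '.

After WHERE (1 rows):
parts.amt | parts.owner | parts.name
4 | eve | alice
After SELECT (1 rows):
parts.name | parts.amt
alice | 4
After ORDER BY (1 rows):
parts.name | parts.amt
alice | 4

== RESULT ==
parts.name | parts.amt
alice | 4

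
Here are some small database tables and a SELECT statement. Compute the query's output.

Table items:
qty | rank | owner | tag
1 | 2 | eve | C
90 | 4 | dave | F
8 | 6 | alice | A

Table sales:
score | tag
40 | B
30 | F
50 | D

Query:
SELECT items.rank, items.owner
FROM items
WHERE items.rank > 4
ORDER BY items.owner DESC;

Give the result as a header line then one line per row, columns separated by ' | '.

== RESULT ==
items.rank | items.owner
6 | alice

Derivation:
After WHERE (1 rows):
items.qty | items.rank | items.owner | items.tag
8 | 6 | alice | A
After SELECT (1 rows):
items.rank | items.owner
6 | alice
After ORDER BY (1 rows):
items.rank | items.owner
6 | alice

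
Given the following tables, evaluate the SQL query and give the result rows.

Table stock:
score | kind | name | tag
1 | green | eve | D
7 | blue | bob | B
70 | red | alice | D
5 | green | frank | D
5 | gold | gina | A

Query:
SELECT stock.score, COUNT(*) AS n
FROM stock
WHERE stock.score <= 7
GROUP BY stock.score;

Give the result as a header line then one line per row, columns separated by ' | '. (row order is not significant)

== RESULT ==
stock.score | n
1 | 1
7 | 1
5 | 2

Derivation:
After WHERE (4 rows):
stock.score | stock.kind | stock.name | stock.tag
1 | green | eve | D
7 | blue | bob | B
5 | green | frank | D
5 | gold | gina | A
After GROUP BY (3 rows):
stock.score | n
1 | 1
7 | 1
5 | 2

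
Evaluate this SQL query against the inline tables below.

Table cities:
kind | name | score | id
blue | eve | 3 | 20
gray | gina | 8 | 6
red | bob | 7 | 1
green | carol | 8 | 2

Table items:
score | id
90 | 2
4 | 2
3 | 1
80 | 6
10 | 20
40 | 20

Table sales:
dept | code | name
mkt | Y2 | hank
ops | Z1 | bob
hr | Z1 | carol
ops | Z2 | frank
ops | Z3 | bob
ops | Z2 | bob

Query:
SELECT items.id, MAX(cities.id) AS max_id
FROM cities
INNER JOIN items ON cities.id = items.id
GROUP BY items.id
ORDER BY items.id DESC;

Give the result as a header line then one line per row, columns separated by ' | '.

After JOIN items (6 rows):
cities.kind | cities.name | cities.score | cities.id | items.score | items.id
blue | eve | 3 | 20 | 10 | 20
blue | eve | 3 | 20 | 40 | 20
gray | gina | 8 | 6 | 80 | 6
red | bob | 7 | 1 | 3 | 1
green | carol | 8 | 2 | 90 | 2
green | carol | 8 | 2 | 4 | 2
After GROUP BY (4 rows):
items.id | max_id
20 | 20
6 | 6
1 | 1
2 | 2
After ORDER BY (4 rows):
items.id | max_id
20 | 20
6 | 6
2 | 2
1 | 1

== RESULT ==
items.id | max_id
20 | 20
6 | 6
2 | 2
1 | 1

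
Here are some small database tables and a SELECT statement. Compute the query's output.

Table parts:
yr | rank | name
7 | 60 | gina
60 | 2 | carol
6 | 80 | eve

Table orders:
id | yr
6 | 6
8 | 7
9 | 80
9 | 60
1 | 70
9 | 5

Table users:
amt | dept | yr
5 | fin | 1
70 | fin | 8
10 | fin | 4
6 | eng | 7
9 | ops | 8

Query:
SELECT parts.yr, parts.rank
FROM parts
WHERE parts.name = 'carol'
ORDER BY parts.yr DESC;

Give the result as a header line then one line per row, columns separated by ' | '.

== RESULT ==
parts.yr | parts.rank
60 | 2

Derivation:
After WHERE (1 rows):
parts.yr | parts.rank | parts.name
60 | 2 | carol
After SELECT (1 rows):
parts.yr | parts.rank
60 | 2
After ORDER BY (1 rows):
parts.yr | parts.rank
60 | 2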